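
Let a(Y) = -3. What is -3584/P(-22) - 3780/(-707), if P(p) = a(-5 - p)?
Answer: 363604/303 ≈ 1200.0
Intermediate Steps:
P(p) = -3
-3584/P(-22) - 3780/(-707) = -3584/(-3) - 3780/(-707) = -3584*(-⅓) - 3780*(-1/707) = 3584/3 + 540/101 = 363604/303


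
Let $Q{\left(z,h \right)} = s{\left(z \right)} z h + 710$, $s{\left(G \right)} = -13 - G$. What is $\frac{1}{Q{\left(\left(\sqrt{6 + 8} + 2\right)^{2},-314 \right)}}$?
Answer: $\frac{123129}{3807853730} - \frac{15386 \sqrt{14}}{1903926865} \approx 2.0985 \cdot 10^{-6}$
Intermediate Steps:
$Q{\left(z,h \right)} = 710 + h z \left(-13 - z\right)$ ($Q{\left(z,h \right)} = \left(-13 - z\right) z h + 710 = z \left(-13 - z\right) h + 710 = h z \left(-13 - z\right) + 710 = 710 + h z \left(-13 - z\right)$)
$\frac{1}{Q{\left(\left(\sqrt{6 + 8} + 2\right)^{2},-314 \right)}} = \frac{1}{710 - - 314 \left(\sqrt{6 + 8} + 2\right)^{2} \left(13 + \left(\sqrt{6 + 8} + 2\right)^{2}\right)} = \frac{1}{710 - - 314 \left(\sqrt{14} + 2\right)^{2} \left(13 + \left(\sqrt{14} + 2\right)^{2}\right)} = \frac{1}{710 - - 314 \left(2 + \sqrt{14}\right)^{2} \left(13 + \left(2 + \sqrt{14}\right)^{2}\right)} = \frac{1}{710 + 314 \left(2 + \sqrt{14}\right)^{2} \left(13 + \left(2 + \sqrt{14}\right)^{2}\right)}$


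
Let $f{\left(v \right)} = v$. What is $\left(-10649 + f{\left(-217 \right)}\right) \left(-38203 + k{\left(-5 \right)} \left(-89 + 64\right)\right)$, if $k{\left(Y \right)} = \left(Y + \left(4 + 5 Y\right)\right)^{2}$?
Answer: $598749198$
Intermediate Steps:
$k{\left(Y \right)} = \left(4 + 6 Y\right)^{2}$
$\left(-10649 + f{\left(-217 \right)}\right) \left(-38203 + k{\left(-5 \right)} \left(-89 + 64\right)\right) = \left(-10649 - 217\right) \left(-38203 + 4 \left(2 + 3 \left(-5\right)\right)^{2} \left(-89 + 64\right)\right) = - 10866 \left(-38203 + 4 \left(2 - 15\right)^{2} \left(-25\right)\right) = - 10866 \left(-38203 + 4 \left(-13\right)^{2} \left(-25\right)\right) = - 10866 \left(-38203 + 4 \cdot 169 \left(-25\right)\right) = - 10866 \left(-38203 + 676 \left(-25\right)\right) = - 10866 \left(-38203 - 16900\right) = \left(-10866\right) \left(-55103\right) = 598749198$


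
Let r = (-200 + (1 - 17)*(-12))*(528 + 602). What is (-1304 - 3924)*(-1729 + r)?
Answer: 56300332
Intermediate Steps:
r = -9040 (r = (-200 - 16*(-12))*1130 = (-200 + 192)*1130 = -8*1130 = -9040)
(-1304 - 3924)*(-1729 + r) = (-1304 - 3924)*(-1729 - 9040) = -5228*(-10769) = 56300332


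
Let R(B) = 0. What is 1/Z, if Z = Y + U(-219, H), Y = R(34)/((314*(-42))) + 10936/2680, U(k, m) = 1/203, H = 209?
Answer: 68005/277836 ≈ 0.24477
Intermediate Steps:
U(k, m) = 1/203
Y = 1367/335 (Y = 0/((314*(-42))) + 10936/2680 = 0/(-13188) + 10936*(1/2680) = 0*(-1/13188) + 1367/335 = 0 + 1367/335 = 1367/335 ≈ 4.0806)
Z = 277836/68005 (Z = 1367/335 + 1/203 = 277836/68005 ≈ 4.0855)
1/Z = 1/(277836/68005) = 68005/277836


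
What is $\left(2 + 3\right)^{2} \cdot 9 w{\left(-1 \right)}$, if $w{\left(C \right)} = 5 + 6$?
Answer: $2475$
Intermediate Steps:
$w{\left(C \right)} = 11$
$\left(2 + 3\right)^{2} \cdot 9 w{\left(-1 \right)} = \left(2 + 3\right)^{2} \cdot 9 \cdot 11 = 5^{2} \cdot 9 \cdot 11 = 25 \cdot 9 \cdot 11 = 225 \cdot 11 = 2475$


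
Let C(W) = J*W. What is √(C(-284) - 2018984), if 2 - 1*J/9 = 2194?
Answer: 2*√895942 ≈ 1893.1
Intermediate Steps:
J = -19728 (J = 18 - 9*2194 = 18 - 19746 = -19728)
C(W) = -19728*W
√(C(-284) - 2018984) = √(-19728*(-284) - 2018984) = √(5602752 - 2018984) = √3583768 = 2*√895942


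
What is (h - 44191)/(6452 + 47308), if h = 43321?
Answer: -29/1792 ≈ -0.016183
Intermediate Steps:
(h - 44191)/(6452 + 47308) = (43321 - 44191)/(6452 + 47308) = -870/53760 = -870*1/53760 = -29/1792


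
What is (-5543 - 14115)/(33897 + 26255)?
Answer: -9829/30076 ≈ -0.32681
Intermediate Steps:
(-5543 - 14115)/(33897 + 26255) = -19658/60152 = -19658*1/60152 = -9829/30076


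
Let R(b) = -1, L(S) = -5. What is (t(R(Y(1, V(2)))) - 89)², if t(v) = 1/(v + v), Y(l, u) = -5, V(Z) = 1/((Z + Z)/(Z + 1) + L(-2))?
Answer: 32041/4 ≈ 8010.3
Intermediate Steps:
V(Z) = 1/(-5 + 2*Z/(1 + Z)) (V(Z) = 1/((Z + Z)/(Z + 1) - 5) = 1/((2*Z)/(1 + Z) - 5) = 1/(2*Z/(1 + Z) - 5) = 1/(-5 + 2*Z/(1 + Z)))
t(v) = 1/(2*v)
(t(R(Y(1, V(2)))) - 89)² = ((½)/(-1) - 89)² = ((½)*(-1) - 89)² = (-½ - 89)² = (-179/2)² = 32041/4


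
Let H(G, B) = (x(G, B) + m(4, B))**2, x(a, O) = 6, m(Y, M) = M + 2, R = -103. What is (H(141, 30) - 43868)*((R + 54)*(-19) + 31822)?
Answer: -1389513272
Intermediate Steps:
m(Y, M) = 2 + M
H(G, B) = (8 + B)**2 (H(G, B) = (6 + (2 + B))**2 = (8 + B)**2)
(H(141, 30) - 43868)*((R + 54)*(-19) + 31822) = ((8 + 30)**2 - 43868)*((-103 + 54)*(-19) + 31822) = (38**2 - 43868)*(-49*(-19) + 31822) = (1444 - 43868)*(931 + 31822) = -42424*32753 = -1389513272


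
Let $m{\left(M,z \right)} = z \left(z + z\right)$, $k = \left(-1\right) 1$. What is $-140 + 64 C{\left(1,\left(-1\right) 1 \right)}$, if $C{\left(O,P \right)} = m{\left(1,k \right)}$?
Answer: $-12$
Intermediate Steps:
$k = -1$
$m{\left(M,z \right)} = 2 z^{2}$ ($m{\left(M,z \right)} = z 2 z = 2 z^{2}$)
$C{\left(O,P \right)} = 2$ ($C{\left(O,P \right)} = 2 \left(-1\right)^{2} = 2 \cdot 1 = 2$)
$-140 + 64 C{\left(1,\left(-1\right) 1 \right)} = -140 + 64 \cdot 2 = -140 + 128 = -12$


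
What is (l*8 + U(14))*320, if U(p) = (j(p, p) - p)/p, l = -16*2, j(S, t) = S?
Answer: -81920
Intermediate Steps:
l = -32
U(p) = 0 (U(p) = (p - p)/p = 0/p = 0)
(l*8 + U(14))*320 = (-32*8 + 0)*320 = (-256 + 0)*320 = -256*320 = -81920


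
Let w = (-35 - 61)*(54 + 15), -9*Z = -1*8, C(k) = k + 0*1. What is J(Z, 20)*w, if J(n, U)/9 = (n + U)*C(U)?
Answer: -24906240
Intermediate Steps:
C(k) = k (C(k) = k + 0 = k)
Z = 8/9 (Z = -(-1)*8/9 = -1/9*(-8) = 8/9 ≈ 0.88889)
w = -6624 (w = -96*69 = -6624)
J(n, U) = 9*U*(U + n) (J(n, U) = 9*((n + U)*U) = 9*((U + n)*U) = 9*(U*(U + n)) = 9*U*(U + n))
J(Z, 20)*w = (9*20*(20 + 8/9))*(-6624) = (9*20*(188/9))*(-6624) = 3760*(-6624) = -24906240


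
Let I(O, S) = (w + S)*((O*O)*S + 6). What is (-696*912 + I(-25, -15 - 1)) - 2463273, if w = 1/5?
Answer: -14700599/5 ≈ -2.9401e+6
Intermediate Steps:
w = ⅕ ≈ 0.20000
I(O, S) = (6 + S*O²)*(⅕ + S) (I(O, S) = (⅕ + S)*((O*O)*S + 6) = (⅕ + S)*(O²*S + 6) = (⅕ + S)*(S*O² + 6) = (⅕ + S)*(6 + S*O²) = (6 + S*O²)*(⅕ + S))
(-696*912 + I(-25, -15 - 1)) - 2463273 = (-696*912 + (6/5 + 6*(-15 - 1) + (-25)²*(-15 - 1)² + (⅕)*(-15 - 1)*(-25)²)) - 2463273 = (-634752 + (6/5 + 6*(-16) + 625*(-16)² + (⅕)*(-16)*625)) - 2463273 = (-634752 + (6/5 - 96 + 625*256 - 2000)) - 2463273 = (-634752 + (6/5 - 96 + 160000 - 2000)) - 2463273 = (-634752 + 789526/5) - 2463273 = -2384234/5 - 2463273 = -14700599/5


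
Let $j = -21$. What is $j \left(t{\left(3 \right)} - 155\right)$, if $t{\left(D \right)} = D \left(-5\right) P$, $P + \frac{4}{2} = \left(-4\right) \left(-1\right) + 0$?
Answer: $3885$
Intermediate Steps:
$P = 2$ ($P = -2 + \left(\left(-4\right) \left(-1\right) + 0\right) = -2 + \left(4 + 0\right) = -2 + 4 = 2$)
$t{\left(D \right)} = - 10 D$ ($t{\left(D \right)} = D \left(-5\right) 2 = - 5 D 2 = - 10 D$)
$j \left(t{\left(3 \right)} - 155\right) = - 21 \left(\left(-10\right) 3 - 155\right) = - 21 \left(-30 - 155\right) = \left(-21\right) \left(-185\right) = 3885$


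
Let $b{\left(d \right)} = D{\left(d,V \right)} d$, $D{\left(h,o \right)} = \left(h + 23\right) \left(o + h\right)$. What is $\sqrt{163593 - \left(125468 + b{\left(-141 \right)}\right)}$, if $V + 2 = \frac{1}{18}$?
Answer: $\frac{2 \sqrt{5436978}}{3} \approx 1554.5$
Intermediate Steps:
$V = - \frac{35}{18}$ ($V = -2 + \frac{1}{18} = - \frac{35}{18} \approx -1.9444$)
$D{\left(h,o \right)} = \left(23 + h\right) \left(h + o\right)$
$b{\left(d \right)} = d \left(- \frac{805}{18} + d^{2} + \frac{379 d}{18}\right)$ ($b{\left(d \right)} = \left(d^{2} + 23 d + 23 \left(- \frac{35}{18}\right) + d \left(- \frac{35}{18}\right)\right) d = \left(d^{2} + 23 d - \frac{805}{18} - \frac{35 d}{18}\right) d = \left(- \frac{805}{18} + d^{2} + \frac{379 d}{18}\right) d = d \left(- \frac{805}{18} + d^{2} + \frac{379 d}{18}\right)$)
$\sqrt{163593 - \left(125468 + b{\left(-141 \right)}\right)} = \sqrt{163593 - \left(125468 + \frac{1}{18} \left(-141\right) \left(-805 + 18 \left(-141\right)^{2} + 379 \left(-141\right)\right)\right)} = \sqrt{163593 - \left(125468 + \frac{1}{18} \left(-141\right) \left(-805 + 18 \cdot 19881 - 53439\right)\right)} = \sqrt{163593 - \left(125468 + \frac{1}{18} \left(-141\right) \left(-805 + 357858 - 53439\right)\right)} = \sqrt{163593 - \left(125468 + \frac{1}{18} \left(-141\right) 303614\right)} = \sqrt{163593 - - \frac{6758525}{3}} = \sqrt{163593 + \left(-125468 + \frac{7134929}{3}\right)} = \sqrt{163593 + \frac{6758525}{3}} = \sqrt{\frac{7249304}{3}} = \frac{2 \sqrt{5436978}}{3}$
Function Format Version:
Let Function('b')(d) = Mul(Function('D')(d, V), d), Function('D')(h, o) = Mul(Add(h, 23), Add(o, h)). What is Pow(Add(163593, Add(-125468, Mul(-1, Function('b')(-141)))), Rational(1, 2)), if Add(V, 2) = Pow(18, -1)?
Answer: Mul(Rational(2, 3), Pow(5436978, Rational(1, 2))) ≈ 1554.5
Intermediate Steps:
V = Rational(-35, 18) (V = Add(-2, Pow(18, -1)) = Add(-2, Rational(1, 18)) = Rational(-35, 18) ≈ -1.9444)
Function('D')(h, o) = Mul(Add(23, h), Add(h, o))
Function('b')(d) = Mul(d, Add(Rational(-805, 18), Pow(d, 2), Mul(Rational(379, 18), d))) (Function('b')(d) = Mul(Add(Pow(d, 2), Mul(23, d), Mul(23, Rational(-35, 18)), Mul(d, Rational(-35, 18))), d) = Mul(Add(Pow(d, 2), Mul(23, d), Rational(-805, 18), Mul(Rational(-35, 18), d)), d) = Mul(Add(Rational(-805, 18), Pow(d, 2), Mul(Rational(379, 18), d)), d) = Mul(d, Add(Rational(-805, 18), Pow(d, 2), Mul(Rational(379, 18), d))))
Pow(Add(163593, Add(-125468, Mul(-1, Function('b')(-141)))), Rational(1, 2)) = Pow(Add(163593, Add(-125468, Mul(-1, Mul(Rational(1, 18), -141, Add(-805, Mul(18, Pow(-141, 2)), Mul(379, -141)))))), Rational(1, 2)) = Pow(Add(163593, Add(-125468, Mul(-1, Mul(Rational(1, 18), -141, Add(-805, Mul(18, 19881), -53439))))), Rational(1, 2)) = Pow(Add(163593, Add(-125468, Mul(-1, Mul(Rational(1, 18), -141, Add(-805, 357858, -53439))))), Rational(1, 2)) = Pow(Add(163593, Add(-125468, Mul(-1, Mul(Rational(1, 18), -141, 303614)))), Rational(1, 2)) = Pow(Add(163593, Add(-125468, Mul(-1, Rational(-7134929, 3)))), Rational(1, 2)) = Pow(Add(163593, Add(-125468, Rational(7134929, 3))), Rational(1, 2)) = Pow(Add(163593, Rational(6758525, 3)), Rational(1, 2)) = Pow(Rational(7249304, 3), Rational(1, 2)) = Mul(Rational(2, 3), Pow(5436978, Rational(1, 2)))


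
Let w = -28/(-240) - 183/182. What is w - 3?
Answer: -21233/5460 ≈ -3.8888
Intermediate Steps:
w = -4853/5460 (w = -28*(-1/240) - 183*1/182 = 7/60 - 183/182 = -4853/5460 ≈ -0.88883)
w - 3 = -4853/5460 - 3 = -21233/5460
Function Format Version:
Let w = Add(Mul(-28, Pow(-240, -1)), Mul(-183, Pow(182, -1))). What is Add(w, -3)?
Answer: Rational(-21233, 5460) ≈ -3.8888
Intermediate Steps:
w = Rational(-4853, 5460) (w = Add(Mul(-28, Rational(-1, 240)), Mul(-183, Rational(1, 182))) = Add(Rational(7, 60), Rational(-183, 182)) = Rational(-4853, 5460) ≈ -0.88883)
Add(w, -3) = Add(Rational(-4853, 5460), -3) = Rational(-21233, 5460)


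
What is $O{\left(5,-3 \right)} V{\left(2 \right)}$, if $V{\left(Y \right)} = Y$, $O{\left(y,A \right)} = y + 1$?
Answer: $12$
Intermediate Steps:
$O{\left(y,A \right)} = 1 + y$
$O{\left(5,-3 \right)} V{\left(2 \right)} = \left(1 + 5\right) 2 = 6 \cdot 2 = 12$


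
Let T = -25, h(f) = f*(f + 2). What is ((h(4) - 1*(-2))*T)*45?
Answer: -29250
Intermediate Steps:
h(f) = f*(2 + f)
((h(4) - 1*(-2))*T)*45 = ((4*(2 + 4) - 1*(-2))*(-25))*45 = ((4*6 + 2)*(-25))*45 = ((24 + 2)*(-25))*45 = (26*(-25))*45 = -650*45 = -29250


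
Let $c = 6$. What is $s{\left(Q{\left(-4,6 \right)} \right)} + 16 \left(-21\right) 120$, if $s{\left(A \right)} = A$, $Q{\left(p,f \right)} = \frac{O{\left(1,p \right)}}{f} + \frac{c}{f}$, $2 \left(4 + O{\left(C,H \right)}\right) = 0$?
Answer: $- \frac{120959}{3} \approx -40320.0$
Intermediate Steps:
$O{\left(C,H \right)} = -4$ ($O{\left(C,H \right)} = -4 + \frac{1}{2} \cdot 0 = -4 + 0 = -4$)
$Q{\left(p,f \right)} = \frac{2}{f}$ ($Q{\left(p,f \right)} = - \frac{4}{f} + \frac{6}{f} = \frac{2}{f}$)
$s{\left(Q{\left(-4,6 \right)} \right)} + 16 \left(-21\right) 120 = \frac{2}{6} + 16 \left(-21\right) 120 = 2 \cdot \frac{1}{6} - 40320 = \frac{1}{3} - 40320 = - \frac{120959}{3}$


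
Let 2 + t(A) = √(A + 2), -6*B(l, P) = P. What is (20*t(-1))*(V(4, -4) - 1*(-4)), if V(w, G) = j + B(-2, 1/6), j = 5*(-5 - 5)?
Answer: 8285/9 ≈ 920.56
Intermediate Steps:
j = -50 (j = 5*(-10) = -50)
B(l, P) = -P/6
t(A) = -2 + √(2 + A) (t(A) = -2 + √(A + 2) = -2 + √(2 + A))
V(w, G) = -1801/36 (V(w, G) = -50 - ⅙/6 = -50 - ⅙*⅙ = -50 - 1/36 = -1801/36)
(20*t(-1))*(V(4, -4) - 1*(-4)) = (20*(-2 + √(2 - 1)))*(-1801/36 - 1*(-4)) = (20*(-2 + √1))*(-1801/36 + 4) = (20*(-2 + 1))*(-1657/36) = (20*(-1))*(-1657/36) = -20*(-1657/36) = 8285/9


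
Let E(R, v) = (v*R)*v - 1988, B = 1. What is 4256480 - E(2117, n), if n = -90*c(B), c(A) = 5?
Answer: -424434032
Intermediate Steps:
n = -450 (n = -90*5 = -450)
E(R, v) = -1988 + R*v² (E(R, v) = (R*v)*v - 1988 = R*v² - 1988 = -1988 + R*v²)
4256480 - E(2117, n) = 4256480 - (-1988 + 2117*(-450)²) = 4256480 - (-1988 + 2117*202500) = 4256480 - (-1988 + 428692500) = 4256480 - 1*428690512 = 4256480 - 428690512 = -424434032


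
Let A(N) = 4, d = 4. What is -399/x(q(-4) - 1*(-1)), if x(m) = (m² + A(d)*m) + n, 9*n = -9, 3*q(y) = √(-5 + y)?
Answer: -133/5 + 266*I/5 ≈ -26.6 + 53.2*I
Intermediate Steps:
q(y) = √(-5 + y)/3
n = -1 (n = (⅑)*(-9) = -1)
x(m) = -1 + m² + 4*m (x(m) = (m² + 4*m) - 1 = -1 + m² + 4*m)
-399/x(q(-4) - 1*(-1)) = -399/(-1 + (√(-5 - 4)/3 - 1*(-1))² + 4*(√(-5 - 4)/3 - 1*(-1))) = -399/(-1 + (√(-9)/3 + 1)² + 4*(√(-9)/3 + 1)) = -399/(-1 + ((3*I)/3 + 1)² + 4*((3*I)/3 + 1)) = -399/(-1 + (I + 1)² + 4*(I + 1)) = -399/(-1 + (1 + I)² + 4*(1 + I)) = -399/(-1 + (1 + I)² + (4 + 4*I)) = -399/(3 + (1 + I)² + 4*I)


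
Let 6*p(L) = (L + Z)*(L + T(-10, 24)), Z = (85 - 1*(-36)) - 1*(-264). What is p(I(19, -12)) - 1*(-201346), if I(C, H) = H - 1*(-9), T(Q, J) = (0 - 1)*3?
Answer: 200964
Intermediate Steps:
T(Q, J) = -3 (T(Q, J) = -1*3 = -3)
I(C, H) = 9 + H (I(C, H) = H + 9 = 9 + H)
Z = 385 (Z = (85 + 36) + 264 = 121 + 264 = 385)
p(L) = (-3 + L)*(385 + L)/6 (p(L) = ((L + 385)*(L - 3))/6 = ((385 + L)*(-3 + L))/6 = ((-3 + L)*(385 + L))/6 = (-3 + L)*(385 + L)/6)
p(I(19, -12)) - 1*(-201346) = (-385/2 + (9 - 12)**2/6 + 191*(9 - 12)/3) - 1*(-201346) = (-385/2 + (1/6)*(-3)**2 + (191/3)*(-3)) + 201346 = (-385/2 + (1/6)*9 - 191) + 201346 = (-385/2 + 3/2 - 191) + 201346 = -382 + 201346 = 200964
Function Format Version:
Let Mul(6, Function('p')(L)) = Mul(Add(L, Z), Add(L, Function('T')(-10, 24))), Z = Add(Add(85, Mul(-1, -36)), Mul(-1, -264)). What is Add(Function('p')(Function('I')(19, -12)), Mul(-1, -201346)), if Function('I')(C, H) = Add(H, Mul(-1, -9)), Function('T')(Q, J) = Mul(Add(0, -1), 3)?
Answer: 200964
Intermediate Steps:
Function('T')(Q, J) = -3 (Function('T')(Q, J) = Mul(-1, 3) = -3)
Function('I')(C, H) = Add(9, H) (Function('I')(C, H) = Add(H, 9) = Add(9, H))
Z = 385 (Z = Add(Add(85, 36), 264) = Add(121, 264) = 385)
Function('p')(L) = Mul(Rational(1, 6), Add(-3, L), Add(385, L)) (Function('p')(L) = Mul(Rational(1, 6), Mul(Add(L, 385), Add(L, -3))) = Mul(Rational(1, 6), Mul(Add(385, L), Add(-3, L))) = Mul(Rational(1, 6), Mul(Add(-3, L), Add(385, L))) = Mul(Rational(1, 6), Add(-3, L), Add(385, L)))
Add(Function('p')(Function('I')(19, -12)), Mul(-1, -201346)) = Add(Add(Rational(-385, 2), Mul(Rational(1, 6), Pow(Add(9, -12), 2)), Mul(Rational(191, 3), Add(9, -12))), Mul(-1, -201346)) = Add(Add(Rational(-385, 2), Mul(Rational(1, 6), Pow(-3, 2)), Mul(Rational(191, 3), -3)), 201346) = Add(Add(Rational(-385, 2), Mul(Rational(1, 6), 9), -191), 201346) = Add(Add(Rational(-385, 2), Rational(3, 2), -191), 201346) = Add(-382, 201346) = 200964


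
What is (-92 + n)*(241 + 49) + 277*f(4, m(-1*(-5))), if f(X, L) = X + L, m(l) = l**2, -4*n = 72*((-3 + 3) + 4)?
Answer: -39527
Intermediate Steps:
n = -72 (n = -18*((-3 + 3) + 4) = -18*(0 + 4) = -18*4 = -1/4*288 = -72)
f(X, L) = L + X
(-92 + n)*(241 + 49) + 277*f(4, m(-1*(-5))) = (-92 - 72)*(241 + 49) + 277*((-1*(-5))**2 + 4) = -164*290 + 277*(5**2 + 4) = -47560 + 277*(25 + 4) = -47560 + 277*29 = -47560 + 8033 = -39527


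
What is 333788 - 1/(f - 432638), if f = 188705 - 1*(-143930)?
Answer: 33379801365/100003 ≈ 3.3379e+5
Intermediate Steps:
f = 332635 (f = 188705 + 143930 = 332635)
333788 - 1/(f - 432638) = 333788 - 1/(332635 - 432638) = 333788 - 1/(-100003) = 333788 - 1*(-1/100003) = 333788 + 1/100003 = 33379801365/100003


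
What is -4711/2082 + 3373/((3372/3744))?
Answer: 2189723041/585042 ≈ 3742.8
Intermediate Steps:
-4711/2082 + 3373/((3372/3744)) = -4711*1/2082 + 3373/((3372*(1/3744))) = -4711/2082 + 3373/(281/312) = -4711/2082 + 3373*(312/281) = -4711/2082 + 1052376/281 = 2189723041/585042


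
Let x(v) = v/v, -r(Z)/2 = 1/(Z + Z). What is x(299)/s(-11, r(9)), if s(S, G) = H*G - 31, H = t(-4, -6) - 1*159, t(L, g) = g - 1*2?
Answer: -9/112 ≈ -0.080357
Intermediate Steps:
r(Z) = -1/Z (r(Z) = -2/(Z + Z) = -2*1/(2*Z) = -1/Z)
t(L, g) = -2 + g (t(L, g) = g - 2 = -2 + g)
x(v) = 1
H = -167 (H = (-2 - 6) - 1*159 = -8 - 159 = -167)
s(S, G) = -31 - 167*G (s(S, G) = -167*G - 31 = -31 - 167*G)
x(299)/s(-11, r(9)) = 1/(-31 - (-167)/9) = 1/(-31 - 167*(-⅑)) = 1/(-31 + 167/9) = 1/(-112/9) = 1*(-9/112) = -9/112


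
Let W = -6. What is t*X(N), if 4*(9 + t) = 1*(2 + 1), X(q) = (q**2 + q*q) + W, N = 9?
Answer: -1287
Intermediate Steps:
X(q) = -6 + 2*q**2 (X(q) = (q**2 + q*q) - 6 = (q**2 + q**2) - 6 = 2*q**2 - 6 = -6 + 2*q**2)
t = -33/4 (t = -9 + (1*(2 + 1))/4 = -9 + (1*3)/4 = -9 + (1/4)*3 = -9 + 3/4 = -33/4 ≈ -8.2500)
t*X(N) = -33*(-6 + 2*9**2)/4 = -33*(-6 + 2*81)/4 = -33*(-6 + 162)/4 = -33/4*156 = -1287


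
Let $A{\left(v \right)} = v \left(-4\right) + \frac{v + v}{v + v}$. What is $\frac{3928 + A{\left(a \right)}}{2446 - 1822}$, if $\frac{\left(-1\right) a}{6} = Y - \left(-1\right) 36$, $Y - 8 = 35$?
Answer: $\frac{5825}{624} \approx 9.3349$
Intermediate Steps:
$Y = 43$ ($Y = 8 + 35 = 43$)
$a = -474$ ($a = - 6 \left(43 - \left(-1\right) 36\right) = - 6 \left(43 - -36\right) = - 6 \left(43 + 36\right) = \left(-6\right) 79 = -474$)
$A{\left(v \right)} = 1 - 4 v$ ($A{\left(v \right)} = - 4 v + \frac{2 v}{2 v} = - 4 v + 2 v \frac{1}{2 v} = - 4 v + 1 = 1 - 4 v$)
$\frac{3928 + A{\left(a \right)}}{2446 - 1822} = \frac{3928 + \left(1 - -1896\right)}{2446 - 1822} = \frac{3928 + \left(1 + 1896\right)}{624} = \left(3928 + 1897\right) \frac{1}{624} = 5825 \cdot \frac{1}{624} = \frac{5825}{624}$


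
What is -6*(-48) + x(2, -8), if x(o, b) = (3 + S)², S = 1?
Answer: 304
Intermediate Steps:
x(o, b) = 16 (x(o, b) = (3 + 1)² = 4² = 16)
-6*(-48) + x(2, -8) = -6*(-48) + 16 = 288 + 16 = 304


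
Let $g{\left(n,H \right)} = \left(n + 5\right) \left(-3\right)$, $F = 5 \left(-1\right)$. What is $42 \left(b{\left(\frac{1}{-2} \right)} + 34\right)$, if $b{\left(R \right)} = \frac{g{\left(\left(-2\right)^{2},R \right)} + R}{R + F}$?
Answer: $1638$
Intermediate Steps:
$F = -5$
$g{\left(n,H \right)} = -15 - 3 n$ ($g{\left(n,H \right)} = \left(5 + n\right) \left(-3\right) = -15 - 3 n$)
$b{\left(R \right)} = \frac{-27 + R}{-5 + R}$ ($b{\left(R \right)} = \frac{\left(-15 - 3 \left(-2\right)^{2}\right) + R}{R - 5} = \frac{\left(-15 - 12\right) + R}{-5 + R} = \frac{-27 + R}{-5 + R}$)
$42 \left(b{\left(\frac{1}{-2} \right)} + 34\right) = 42 \left(\frac{-27 + \frac{1}{-2}}{-5 + \frac{1}{-2}} + 34\right) = 42 \left(\frac{-27 - \frac{1}{2}}{-5 - \frac{1}{2}} + 34\right) = 42 \left(\frac{1}{- \frac{11}{2}} \left(- \frac{55}{2}\right) + 34\right) = 42 \left(\left(- \frac{2}{11}\right) \left(- \frac{55}{2}\right) + 34\right) = 42 \left(5 + 34\right) = 42 \cdot 39 = 1638$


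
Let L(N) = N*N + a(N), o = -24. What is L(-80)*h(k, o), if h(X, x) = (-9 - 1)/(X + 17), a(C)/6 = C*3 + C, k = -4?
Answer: -44800/13 ≈ -3446.2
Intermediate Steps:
a(C) = 24*C (a(C) = 6*(C*3 + C) = 6*(3*C + C) = 6*(4*C) = 24*C)
h(X, x) = -10/(17 + X)
L(N) = N**2 + 24*N (L(N) = N*N + 24*N = N**2 + 24*N)
L(-80)*h(k, o) = (-80*(24 - 80))*(-10/(17 - 4)) = (-80*(-56))*(-10/13) = 4480*(-10*1/13) = 4480*(-10/13) = -44800/13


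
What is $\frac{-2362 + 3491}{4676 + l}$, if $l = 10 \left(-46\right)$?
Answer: $\frac{1129}{4216} \approx 0.26779$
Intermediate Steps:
$l = -460$
$\frac{-2362 + 3491}{4676 + l} = \frac{-2362 + 3491}{4676 - 460} = \frac{1129}{4216}$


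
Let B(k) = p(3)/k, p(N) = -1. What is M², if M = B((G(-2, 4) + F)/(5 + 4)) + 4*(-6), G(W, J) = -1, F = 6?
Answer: 16641/25 ≈ 665.64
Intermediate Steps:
B(k) = -1/k
M = -129/5 (M = -1/((-1 + 6)/(5 + 4)) + 4*(-6) = -1/(5/9) - 24 = -1/(5*(⅑)) - 24 = -1/5/9 - 24 = -1*9/5 - 24 = -9/5 - 24 = -129/5 ≈ -25.800)
M² = (-129/5)² = 16641/25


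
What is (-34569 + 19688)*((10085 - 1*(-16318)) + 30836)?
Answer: -851773559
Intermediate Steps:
(-34569 + 19688)*((10085 - 1*(-16318)) + 30836) = -14881*((10085 + 16318) + 30836) = -14881*(26403 + 30836) = -14881*57239 = -851773559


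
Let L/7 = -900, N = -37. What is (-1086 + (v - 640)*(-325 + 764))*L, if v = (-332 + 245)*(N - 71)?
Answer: -24209627400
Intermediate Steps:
v = 9396 (v = (-332 + 245)*(-37 - 71) = -87*(-108) = 9396)
L = -6300 (L = 7*(-900) = -6300)
(-1086 + (v - 640)*(-325 + 764))*L = (-1086 + (9396 - 640)*(-325 + 764))*(-6300) = (-1086 + 8756*439)*(-6300) = (-1086 + 3843884)*(-6300) = 3842798*(-6300) = -24209627400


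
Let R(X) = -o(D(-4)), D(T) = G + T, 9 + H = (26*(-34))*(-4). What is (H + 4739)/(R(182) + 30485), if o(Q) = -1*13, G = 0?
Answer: 4133/15249 ≈ 0.27103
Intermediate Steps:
H = 3527 (H = -9 + (26*(-34))*(-4) = -9 - 884*(-4) = -9 + 3536 = 3527)
D(T) = T (D(T) = 0 + T = T)
o(Q) = -13
R(X) = 13 (R(X) = -1*(-13) = 13)
(H + 4739)/(R(182) + 30485) = (3527 + 4739)/(13 + 30485) = 8266/30498 = 8266*(1/30498) = 4133/15249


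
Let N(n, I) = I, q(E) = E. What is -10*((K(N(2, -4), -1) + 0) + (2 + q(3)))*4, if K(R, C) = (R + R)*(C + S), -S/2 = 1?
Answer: -1160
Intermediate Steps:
S = -2 (S = -2*1 = -2)
K(R, C) = 2*R*(-2 + C) (K(R, C) = (R + R)*(C - 2) = (2*R)*(-2 + C) = 2*R*(-2 + C))
-10*((K(N(2, -4), -1) + 0) + (2 + q(3)))*4 = -10*((2*(-4)*(-2 - 1) + 0) + (2 + 3))*4 = -10*((2*(-4)*(-3) + 0) + 5)*4 = -10*((24 + 0) + 5)*4 = -10*(24 + 5)*4 = -10*29*4 = -290*4 = -1160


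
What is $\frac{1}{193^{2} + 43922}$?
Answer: $\frac{1}{81171} \approx 1.232 \cdot 10^{-5}$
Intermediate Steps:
$\frac{1}{193^{2} + 43922} = \frac{1}{37249 + 43922} = \frac{1}{81171}$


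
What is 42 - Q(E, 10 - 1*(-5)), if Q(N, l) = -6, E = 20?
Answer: 48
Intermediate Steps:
42 - Q(E, 10 - 1*(-5)) = 42 - 1*(-6) = 42 + 6 = 48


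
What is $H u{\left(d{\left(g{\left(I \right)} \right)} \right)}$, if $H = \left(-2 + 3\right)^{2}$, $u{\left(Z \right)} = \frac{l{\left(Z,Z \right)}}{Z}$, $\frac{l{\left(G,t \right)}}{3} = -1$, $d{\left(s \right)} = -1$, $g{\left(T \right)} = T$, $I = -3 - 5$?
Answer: $3$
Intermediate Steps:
$I = -8$ ($I = -3 - 5 = -8$)
$l{\left(G,t \right)} = -3$ ($l{\left(G,t \right)} = 3 \left(-1\right) = -3$)
$u{\left(Z \right)} = - \frac{3}{Z}$
$H = 1$ ($H = 1^{2} = 1$)
$H u{\left(d{\left(g{\left(I \right)} \right)} \right)} = 1 \left(- \frac{3}{-1}\right) = 1 \left(\left(-3\right) \left(-1\right)\right) = 1 \cdot 3 = 3$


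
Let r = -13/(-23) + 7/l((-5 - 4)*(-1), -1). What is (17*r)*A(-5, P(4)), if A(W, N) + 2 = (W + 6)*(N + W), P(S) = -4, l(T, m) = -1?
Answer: 27676/23 ≈ 1203.3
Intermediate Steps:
r = -148/23 (r = -13/(-23) + 7/(-1) = -13*(-1/23) + 7*(-1) = 13/23 - 7 = -148/23 ≈ -6.4348)
A(W, N) = -2 + (6 + W)*(N + W) (A(W, N) = -2 + (W + 6)*(N + W) = -2 + (6 + W)*(N + W))
(17*r)*A(-5, P(4)) = (17*(-148/23))*(-2 + (-5)**2 + 6*(-4) + 6*(-5) - 4*(-5)) = -2516*(-2 + 25 - 24 - 30 + 20)/23 = -2516/23*(-11) = 27676/23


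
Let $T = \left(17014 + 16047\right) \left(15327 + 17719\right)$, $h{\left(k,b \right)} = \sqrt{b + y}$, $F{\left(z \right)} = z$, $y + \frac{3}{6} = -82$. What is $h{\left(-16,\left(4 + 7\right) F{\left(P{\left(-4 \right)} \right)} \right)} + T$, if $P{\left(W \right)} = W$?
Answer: $1092533806 + \frac{i \sqrt{506}}{2} \approx 1.0925 \cdot 10^{9} + 11.247 i$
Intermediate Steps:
$y = - \frac{165}{2}$ ($y = - \frac{1}{2} - 82 = - \frac{165}{2} \approx -82.5$)
$h{\left(k,b \right)} = \sqrt{- \frac{165}{2} + b}$ ($h{\left(k,b \right)} = \sqrt{b - \frac{165}{2}} = \sqrt{- \frac{165}{2} + b}$)
$T = 1092533806$ ($T = 33061 \cdot 33046 = 1092533806$)
$h{\left(-16,\left(4 + 7\right) F{\left(P{\left(-4 \right)} \right)} \right)} + T = \frac{\sqrt{-330 + 4 \left(4 + 7\right) \left(-4\right)}}{2} + 1092533806 = \frac{\sqrt{-330 + 4 \cdot 11 \left(-4\right)}}{2} + 1092533806 = \frac{\sqrt{-330 + 4 \left(-44\right)}}{2} + 1092533806 = \frac{\sqrt{-330 - 176}}{2} + 1092533806 = \frac{\sqrt{-506}}{2} + 1092533806 = \frac{i \sqrt{506}}{2} + 1092533806 = 1092533806 + \frac{i \sqrt{506}}{2}$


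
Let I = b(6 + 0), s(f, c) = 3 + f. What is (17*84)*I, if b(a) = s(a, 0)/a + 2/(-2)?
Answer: 714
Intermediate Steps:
b(a) = -1 + (3 + a)/a (b(a) = (3 + a)/a + 2/(-2) = (3 + a)/a + 2*(-1/2) = (3 + a)/a - 1 = -1 + (3 + a)/a)
I = 1/2 (I = 3/(6 + 0) = 3/6 = 3*(1/6) = 1/2 ≈ 0.50000)
(17*84)*I = (17*84)*(1/2) = 1428*(1/2) = 714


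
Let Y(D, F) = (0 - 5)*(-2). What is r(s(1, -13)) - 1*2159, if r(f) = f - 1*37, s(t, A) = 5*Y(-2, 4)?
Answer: -2146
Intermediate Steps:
Y(D, F) = 10 (Y(D, F) = -5*(-2) = 10)
s(t, A) = 50 (s(t, A) = 5*10 = 50)
r(f) = -37 + f (r(f) = f - 37 = -37 + f)
r(s(1, -13)) - 1*2159 = (-37 + 50) - 1*2159 = 13 - 2159 = -2146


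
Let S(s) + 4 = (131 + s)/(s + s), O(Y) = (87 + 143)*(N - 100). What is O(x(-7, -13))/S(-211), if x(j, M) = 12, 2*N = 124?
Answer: 461035/201 ≈ 2293.7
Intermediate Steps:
N = 62 (N = (½)*124 = 62)
O(Y) = -8740 (O(Y) = (87 + 143)*(62 - 100) = 230*(-38) = -8740)
S(s) = -4 + (131 + s)/(2*s) (S(s) = -4 + (131 + s)/(s + s) = -4 + (131 + s)/((2*s)) = -4 + (131 + s)*(1/(2*s)) = -4 + (131 + s)/(2*s))
O(x(-7, -13))/S(-211) = -8740*(-422/(131 - 7*(-211))) = -8740*(-422/(131 + 1477)) = -8740/((½)*(-1/211)*1608) = -8740/(-804/211) = -8740*(-211/804) = 461035/201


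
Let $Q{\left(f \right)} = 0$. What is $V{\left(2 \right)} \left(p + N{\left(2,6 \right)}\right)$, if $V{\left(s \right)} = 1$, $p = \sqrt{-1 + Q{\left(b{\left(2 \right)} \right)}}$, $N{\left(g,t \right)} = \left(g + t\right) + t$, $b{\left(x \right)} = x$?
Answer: $14 + i \approx 14.0 + 1.0 i$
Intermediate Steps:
$N{\left(g,t \right)} = g + 2 t$
$p = i$ ($p = \sqrt{-1 + 0} = \sqrt{-1} = i \approx 1.0 i$)
$V{\left(2 \right)} \left(p + N{\left(2,6 \right)}\right) = 1 \left(i + \left(2 + 2 \cdot 6\right)\right) = 1 \left(i + \left(2 + 12\right)\right) = 1 \left(i + 14\right) = 1 \left(14 + i\right) = 14 + i$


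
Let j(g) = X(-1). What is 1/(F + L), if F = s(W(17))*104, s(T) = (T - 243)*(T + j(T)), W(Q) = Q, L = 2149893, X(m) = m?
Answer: 1/1773829 ≈ 5.6375e-7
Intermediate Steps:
j(g) = -1
s(T) = (-1 + T)*(-243 + T) (s(T) = (T - 243)*(T - 1) = (-243 + T)*(-1 + T) = (-1 + T)*(-243 + T))
F = -376064 (F = (243 + 17² - 244*17)*104 = (243 + 289 - 4148)*104 = -3616*104 = -376064)
1/(F + L) = 1/(-376064 + 2149893) = 1/1773829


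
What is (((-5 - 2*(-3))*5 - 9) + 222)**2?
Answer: 47524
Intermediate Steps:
(((-5 - 2*(-3))*5 - 9) + 222)**2 = (((-5 + 6)*5 - 9) + 222)**2 = ((1*5 - 9) + 222)**2 = ((5 - 9) + 222)**2 = (-4 + 222)**2 = 218**2 = 47524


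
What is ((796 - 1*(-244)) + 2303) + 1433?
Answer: 4776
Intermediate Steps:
((796 - 1*(-244)) + 2303) + 1433 = ((796 + 244) + 2303) + 1433 = (1040 + 2303) + 1433 = 3343 + 1433 = 4776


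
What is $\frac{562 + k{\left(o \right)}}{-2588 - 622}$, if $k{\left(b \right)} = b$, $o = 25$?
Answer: $- \frac{587}{3210} \approx -0.18287$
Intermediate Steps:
$\frac{562 + k{\left(o \right)}}{-2588 - 622} = \frac{562 + 25}{-2588 - 622} = \frac{587}{-3210} = 587 \left(- \frac{1}{3210}\right) = - \frac{587}{3210}$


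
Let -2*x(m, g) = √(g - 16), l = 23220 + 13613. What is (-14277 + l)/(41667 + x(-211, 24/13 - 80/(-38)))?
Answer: 77380230148/142942102109 + 45112*I*√45942/428826306327 ≈ 0.54134 + 2.2548e-5*I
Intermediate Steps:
l = 36833
x(m, g) = -√(-16 + g)/2 (x(m, g) = -√(g - 16)/2 = -√(-16 + g)/2)
(-14277 + l)/(41667 + x(-211, 24/13 - 80/(-38))) = (-14277 + 36833)/(41667 - √(-16 + (24/13 - 80/(-38)))/2) = 22556/(41667 - √(-16 + (24*(1/13) - 80*(-1/38)))/2) = 22556/(41667 - √(-16 + (24/13 + 40/19))/2) = 22556/(41667 - √(-16 + 976/247)/2) = 22556/(41667 - 2*I*√45942/247)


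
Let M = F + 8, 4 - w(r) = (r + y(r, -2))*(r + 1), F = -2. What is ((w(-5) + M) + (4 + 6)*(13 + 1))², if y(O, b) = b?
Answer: 14884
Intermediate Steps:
w(r) = 4 - (1 + r)*(-2 + r) (w(r) = 4 - (r - 2)*(r + 1) = 4 - (-2 + r)*(1 + r) = 4 - (1 + r)*(-2 + r))
M = 6 (M = -2 + 8 = 6)
((w(-5) + M) + (4 + 6)*(13 + 1))² = (((6 - 5 - 1*(-5)²) + 6) + (4 + 6)*(13 + 1))² = (((6 - 5 - 1*25) + 6) + 10*14)² = (((6 - 5 - 25) + 6) + 140)² = ((-24 + 6) + 140)² = (-18 + 140)² = 122² = 14884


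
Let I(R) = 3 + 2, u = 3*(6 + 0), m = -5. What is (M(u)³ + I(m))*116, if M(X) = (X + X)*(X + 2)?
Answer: 43296768580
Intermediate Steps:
u = 18 (u = 3*6 = 18)
M(X) = 2*X*(2 + X) (M(X) = (2*X)*(2 + X) = 2*X*(2 + X))
I(R) = 5
(M(u)³ + I(m))*116 = ((2*18*(2 + 18))³ + 5)*116 = ((2*18*20)³ + 5)*116 = (720³ + 5)*116 = (373248000 + 5)*116 = 373248005*116 = 43296768580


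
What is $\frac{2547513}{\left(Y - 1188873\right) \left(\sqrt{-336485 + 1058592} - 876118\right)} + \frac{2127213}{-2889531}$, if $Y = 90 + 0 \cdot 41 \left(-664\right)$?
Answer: $- \frac{23963591080710079243369}{32551403814783956939661} + \frac{283057 \sqrt{722107}}{101387607308264079} \approx -0.73618$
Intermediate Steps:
$Y = 90$ ($Y = 90 + 0 \left(-664\right) = 90 + 0 = 90$)
$\frac{2547513}{\left(Y - 1188873\right) \left(\sqrt{-336485 + 1058592} - 876118\right)} + \frac{2127213}{-2889531} = \frac{2547513}{\left(90 - 1188873\right) \left(\sqrt{-336485 + 1058592} - 876118\right)} + \frac{2127213}{-2889531} = \frac{2547513}{\left(-1188783\right) \left(\sqrt{722107} - 876118\right)} + 2127213 \left(- \frac{1}{2889531}\right) = \frac{2547513}{\left(-1188783\right) \left(-876118 + \sqrt{722107}\right)} - \frac{236357}{321059} = \frac{2547513}{1041514184394 - 1188783 \sqrt{722107}} - \frac{236357}{321059} = - \frac{236357}{321059} + \frac{2547513}{1041514184394 - 1188783 \sqrt{722107}}$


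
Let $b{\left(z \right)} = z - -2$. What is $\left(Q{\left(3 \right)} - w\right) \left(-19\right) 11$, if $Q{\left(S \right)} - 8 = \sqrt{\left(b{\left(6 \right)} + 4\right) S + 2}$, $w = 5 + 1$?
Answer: $-418 - 209 \sqrt{38} \approx -1706.4$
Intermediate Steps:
$b{\left(z \right)} = 2 + z$ ($b{\left(z \right)} = z + 2 = 2 + z$)
$w = 6$
$Q{\left(S \right)} = 8 + \sqrt{2 + 12 S}$ ($Q{\left(S \right)} = 8 + \sqrt{\left(\left(2 + 6\right) + 4\right) S + 2} = 8 + \sqrt{\left(8 + 4\right) S + 2} = 8 + \sqrt{12 S + 2} = 8 + \sqrt{2 + 12 S}$)
$\left(Q{\left(3 \right)} - w\right) \left(-19\right) 11 = \left(\left(8 + \sqrt{2 + 12 \cdot 3}\right) - 6\right) \left(-19\right) 11 = \left(\left(8 + \sqrt{2 + 36}\right) - 6\right) \left(-19\right) 11 = \left(\left(8 + \sqrt{38}\right) - 6\right) \left(-19\right) 11 = \left(2 + \sqrt{38}\right) \left(-19\right) 11 = \left(-38 - 19 \sqrt{38}\right) 11 = -418 - 209 \sqrt{38}$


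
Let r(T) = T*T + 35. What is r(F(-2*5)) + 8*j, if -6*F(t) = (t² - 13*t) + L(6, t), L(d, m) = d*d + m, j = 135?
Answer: 26419/9 ≈ 2935.4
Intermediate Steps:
L(d, m) = m + d² (L(d, m) = d² + m = m + d²)
F(t) = -6 + 2*t - t²/6 (F(t) = -((t² - 13*t) + (t + 6²))/6 = -((t² - 13*t) + (t + 36))/6 = -((t² - 13*t) + (36 + t))/6 = -(36 + t² - 12*t)/6 = -6 + 2*t - t²/6)
r(T) = 35 + T² (r(T) = T² + 35 = 35 + T²)
r(F(-2*5)) + 8*j = (35 + (-6 + 2*(-2*5) - (-2*5)²/6)²) + 8*135 = (35 + (-6 + 2*(-10) - ⅙*(-10)²)²) + 1080 = (35 + (-6 - 20 - ⅙*100)²) + 1080 = (35 + (-6 - 20 - 50/3)²) + 1080 = (35 + (-128/3)²) + 1080 = (35 + 16384/9) + 1080 = 16699/9 + 1080 = 26419/9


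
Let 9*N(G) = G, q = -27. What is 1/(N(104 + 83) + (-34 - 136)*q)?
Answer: 9/41497 ≈ 0.00021688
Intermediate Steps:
N(G) = G/9
1/(N(104 + 83) + (-34 - 136)*q) = 1/((104 + 83)/9 + (-34 - 136)*(-27)) = 1/((⅑)*187 - 170*(-27)) = 1/(187/9 + 4590) = 1/(41497/9) = 9/41497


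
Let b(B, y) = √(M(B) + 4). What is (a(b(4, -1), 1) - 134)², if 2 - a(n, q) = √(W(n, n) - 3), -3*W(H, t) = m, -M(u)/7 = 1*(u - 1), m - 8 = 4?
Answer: (132 + I*√7)² ≈ 17417.0 + 698.48*I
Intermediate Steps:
m = 12 (m = 8 + 4 = 12)
M(u) = 7 - 7*u (M(u) = -7*(u - 1) = -7*(-1 + u) = 7 - 7*u)
W(H, t) = -4 (W(H, t) = -⅓*12 = -4)
b(B, y) = √(11 - 7*B) (b(B, y) = √((7 - 7*B) + 4) = √(11 - 7*B))
a(n, q) = 2 - I*√7 (a(n, q) = 2 - √(-4 - 3) = 2 - √(-7) = 2 - I*√7)
(a(b(4, -1), 1) - 134)² = ((2 - I*√7) - 134)² = (-132 - I*√7)²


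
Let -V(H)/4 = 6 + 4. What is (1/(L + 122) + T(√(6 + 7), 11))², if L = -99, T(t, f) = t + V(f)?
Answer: 851438/529 - 1838*√13/23 ≈ 1321.4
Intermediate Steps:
V(H) = -40 (V(H) = -4*(6 + 4) = -4*10 = -40)
T(t, f) = -40 + t (T(t, f) = t - 40 = -40 + t)
(1/(L + 122) + T(√(6 + 7), 11))² = (1/(-99 + 122) + (-40 + √(6 + 7)))² = (1/23 + (-40 + √13))² = (-919/23 + √13)²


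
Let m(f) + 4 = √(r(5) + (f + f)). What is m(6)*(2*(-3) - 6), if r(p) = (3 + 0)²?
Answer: 48 - 12*√21 ≈ -6.9909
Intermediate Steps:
r(p) = 9 (r(p) = 3² = 9)
m(f) = -4 + √(9 + 2*f) (m(f) = -4 + √(9 + (f + f)) = -4 + √(9 + 2*f))
m(6)*(2*(-3) - 6) = (-4 + √(9 + 2*6))*(2*(-3) - 6) = (-4 + √(9 + 12))*(-6 - 6) = (-4 + √21)*(-12) = 48 - 12*√21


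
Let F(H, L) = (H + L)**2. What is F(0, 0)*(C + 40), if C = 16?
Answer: 0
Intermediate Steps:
F(0, 0)*(C + 40) = (0 + 0)**2*(16 + 40) = 0**2*56 = 0*56 = 0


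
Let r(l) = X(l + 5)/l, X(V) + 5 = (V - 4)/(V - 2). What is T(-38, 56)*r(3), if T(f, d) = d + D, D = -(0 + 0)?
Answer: -728/9 ≈ -80.889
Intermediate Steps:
X(V) = -5 + (-4 + V)/(-2 + V) (X(V) = -5 + (V - 4)/(V - 2) = -5 + (-4 + V)/(-2 + V))
D = 0 (D = -1*0 = 0)
T(f, d) = d (T(f, d) = d + 0 = d)
r(l) = 2*(-7 - 2*l)/(l*(3 + l)) (r(l) = (2*(3 - 2*(l + 5))/(-2 + (l + 5)))/l = (2*(3 - 2*(5 + l))/(-2 + (5 + l)))/l = (2*(3 + (-10 - 2*l))/(3 + l))/l = (2*(-7 - 2*l)/(3 + l))/l = 2*(-7 - 2*l)/(l*(3 + l)))
T(-38, 56)*r(3) = 56*(2*(-7 - 2*3)/(3*(3 + 3))) = 56*(2*(1/3)*(-7 - 6)/6) = 56*(2*(1/3)*(1/6)*(-13)) = 56*(-13/9) = -728/9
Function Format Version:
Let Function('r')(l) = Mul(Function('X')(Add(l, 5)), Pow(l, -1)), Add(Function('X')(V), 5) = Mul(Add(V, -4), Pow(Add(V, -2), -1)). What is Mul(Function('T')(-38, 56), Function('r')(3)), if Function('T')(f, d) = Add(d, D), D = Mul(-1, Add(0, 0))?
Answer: Rational(-728, 9) ≈ -80.889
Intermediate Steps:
Function('X')(V) = Add(-5, Mul(Pow(Add(-2, V), -1), Add(-4, V))) (Function('X')(V) = Add(-5, Mul(Add(V, -4), Pow(Add(V, -2), -1))) = Add(-5, Mul(Add(-4, V), Pow(Add(-2, V), -1))) = Add(-5, Mul(Pow(Add(-2, V), -1), Add(-4, V))))
D = 0 (D = Mul(-1, 0) = 0)
Function('T')(f, d) = d (Function('T')(f, d) = Add(d, 0) = d)
Function('r')(l) = Mul(2, Pow(l, -1), Pow(Add(3, l), -1), Add(-7, Mul(-2, l))) (Function('r')(l) = Mul(Mul(2, Pow(Add(-2, Add(l, 5)), -1), Add(3, Mul(-2, Add(l, 5)))), Pow(l, -1)) = Mul(Mul(2, Pow(Add(-2, Add(5, l)), -1), Add(3, Mul(-2, Add(5, l)))), Pow(l, -1)) = Mul(Mul(2, Pow(Add(3, l), -1), Add(3, Add(-10, Mul(-2, l)))), Pow(l, -1)) = Mul(Mul(2, Pow(Add(3, l), -1), Add(-7, Mul(-2, l))), Pow(l, -1)) = Mul(2, Pow(l, -1), Pow(Add(3, l), -1), Add(-7, Mul(-2, l))))
Mul(Function('T')(-38, 56), Function('r')(3)) = Mul(56, Mul(2, Pow(3, -1), Pow(Add(3, 3), -1), Add(-7, Mul(-2, 3)))) = Mul(56, Mul(2, Rational(1, 3), Pow(6, -1), Add(-7, -6))) = Mul(56, Mul(2, Rational(1, 3), Rational(1, 6), -13)) = Mul(56, Rational(-13, 9)) = Rational(-728, 9)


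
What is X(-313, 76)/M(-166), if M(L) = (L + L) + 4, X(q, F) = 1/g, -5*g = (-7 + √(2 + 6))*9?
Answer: -35/121032 - 5*√2/60516 ≈ -0.00040603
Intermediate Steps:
g = 63/5 - 18*√2/5 (g = -(-7 + √(2 + 6))*9/5 = -(-7 + √8)*9/5 = -(-7 + 2*√2)*9/5 = -(-63 + 18*√2)/5 = 63/5 - 18*√2/5 ≈ 7.5088)
X(q, F) = 1/(63/5 - 18*√2/5)
M(L) = 4 + 2*L (M(L) = 2*L + 4 = 4 + 2*L)
X(-313, 76)/M(-166) = (35/369 + 10*√2/369)/(4 + 2*(-166)) = (35/369 + 10*√2/369)/(4 - 332) = (35/369 + 10*√2/369)/(-328) = (35/369 + 10*√2/369)*(-1/328) = -35/121032 - 5*√2/60516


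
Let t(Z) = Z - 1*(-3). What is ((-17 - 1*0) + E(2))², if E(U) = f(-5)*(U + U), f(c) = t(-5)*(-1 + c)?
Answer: 961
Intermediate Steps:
t(Z) = 3 + Z (t(Z) = Z + 3 = 3 + Z)
f(c) = 2 - 2*c (f(c) = (3 - 5)*(-1 + c) = -2*(-1 + c) = 2 - 2*c)
E(U) = 24*U (E(U) = (2 - 2*(-5))*(U + U) = (2 + 10)*(2*U) = 12*(2*U) = 24*U)
((-17 - 1*0) + E(2))² = ((-17 - 1*0) + 24*2)² = ((-17 + 0) + 48)² = (-17 + 48)² = 31² = 961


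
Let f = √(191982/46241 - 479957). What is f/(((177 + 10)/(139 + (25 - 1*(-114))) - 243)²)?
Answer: 77284*I*√1026249617546855/209856117052049 ≈ 0.011798*I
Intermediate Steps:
f = I*√1026249617546855/46241 (f = √(191982*(1/46241) - 479957) = √(191982/46241 - 479957) = √(-22193499655/46241) = I*√1026249617546855/46241 ≈ 692.79*I)
f/(((177 + 10)/(139 + (25 - 1*(-114))) - 243)²) = (I*√1026249617546855/46241)/(((177 + 10)/(139 + (25 - 1*(-114))) - 243)²) = (I*√1026249617546855/46241)/((187/(139 + (25 + 114)) - 243)²) = (I*√1026249617546855/46241)/((187/(139 + 139) - 243)²) = (I*√1026249617546855/46241)/((187/278 - 243)²) = (I*√1026249617546855/46241)/((-67367/278)²) = (I*√1026249617546855/46241)/(4538312689/77284) = (I*√1026249617546855/46241)*(77284/4538312689) = 77284*I*√1026249617546855/209856117052049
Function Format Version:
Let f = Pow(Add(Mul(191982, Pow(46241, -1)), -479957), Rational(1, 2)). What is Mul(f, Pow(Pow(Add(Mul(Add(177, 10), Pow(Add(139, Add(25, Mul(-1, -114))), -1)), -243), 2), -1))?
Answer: Mul(Rational(77284, 209856117052049), I, Pow(1026249617546855, Rational(1, 2))) ≈ Mul(0.011798, I)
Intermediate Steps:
f = Mul(Rational(1, 46241), I, Pow(1026249617546855, Rational(1, 2))) (f = Pow(Add(Mul(191982, Rational(1, 46241)), -479957), Rational(1, 2)) = Pow(Add(Rational(191982, 46241), -479957), Rational(1, 2)) = Pow(Rational(-22193499655, 46241), Rational(1, 2)) = Mul(Rational(1, 46241), I, Pow(1026249617546855, Rational(1, 2))) ≈ Mul(692.79, I))
Mul(f, Pow(Pow(Add(Mul(Add(177, 10), Pow(Add(139, Add(25, Mul(-1, -114))), -1)), -243), 2), -1)) = Mul(Mul(Rational(1, 46241), I, Pow(1026249617546855, Rational(1, 2))), Pow(Pow(Add(Mul(Add(177, 10), Pow(Add(139, Add(25, Mul(-1, -114))), -1)), -243), 2), -1)) = Mul(Mul(Rational(1, 46241), I, Pow(1026249617546855, Rational(1, 2))), Pow(Pow(Add(Mul(187, Pow(Add(139, Add(25, 114)), -1)), -243), 2), -1)) = Mul(Mul(Rational(1, 46241), I, Pow(1026249617546855, Rational(1, 2))), Pow(Pow(Add(Mul(187, Pow(Add(139, 139), -1)), -243), 2), -1)) = Mul(Mul(Rational(1, 46241), I, Pow(1026249617546855, Rational(1, 2))), Pow(Pow(Add(Mul(187, Pow(278, -1)), -243), 2), -1)) = Mul(Mul(Rational(1, 46241), I, Pow(1026249617546855, Rational(1, 2))), Pow(Pow(Add(Mul(187, Rational(1, 278)), -243), 2), -1)) = Mul(Mul(Rational(1, 46241), I, Pow(1026249617546855, Rational(1, 2))), Pow(Pow(Add(Rational(187, 278), -243), 2), -1)) = Mul(Mul(Rational(1, 46241), I, Pow(1026249617546855, Rational(1, 2))), Pow(Pow(Rational(-67367, 278), 2), -1)) = Mul(Mul(Rational(1, 46241), I, Pow(1026249617546855, Rational(1, 2))), Pow(Rational(4538312689, 77284), -1)) = Mul(Mul(Rational(1, 46241), I, Pow(1026249617546855, Rational(1, 2))), Rational(77284, 4538312689)) = Mul(Rational(77284, 209856117052049), I, Pow(1026249617546855, Rational(1, 2)))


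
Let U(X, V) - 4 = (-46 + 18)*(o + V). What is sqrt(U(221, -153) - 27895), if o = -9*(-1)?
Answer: 3*I*sqrt(2651) ≈ 154.46*I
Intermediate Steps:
o = 9
U(X, V) = -248 - 28*V (U(X, V) = 4 + (-46 + 18)*(9 + V) = 4 - 28*(9 + V) = 4 + (-252 - 28*V) = -248 - 28*V)
sqrt(U(221, -153) - 27895) = sqrt((-248 - 28*(-153)) - 27895) = sqrt((-248 + 4284) - 27895) = sqrt(4036 - 27895) = sqrt(-23859) = 3*I*sqrt(2651)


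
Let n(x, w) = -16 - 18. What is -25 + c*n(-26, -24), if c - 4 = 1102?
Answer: -37629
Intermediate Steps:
c = 1106 (c = 4 + 1102 = 1106)
n(x, w) = -34
-25 + c*n(-26, -24) = -25 + 1106*(-34) = -25 - 37604 = -37629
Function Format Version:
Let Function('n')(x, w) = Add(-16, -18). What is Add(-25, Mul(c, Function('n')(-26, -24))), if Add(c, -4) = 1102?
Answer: -37629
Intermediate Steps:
c = 1106 (c = Add(4, 1102) = 1106)
Function('n')(x, w) = -34
Add(-25, Mul(c, Function('n')(-26, -24))) = Add(-25, Mul(1106, -34)) = Add(-25, -37604) = -37629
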